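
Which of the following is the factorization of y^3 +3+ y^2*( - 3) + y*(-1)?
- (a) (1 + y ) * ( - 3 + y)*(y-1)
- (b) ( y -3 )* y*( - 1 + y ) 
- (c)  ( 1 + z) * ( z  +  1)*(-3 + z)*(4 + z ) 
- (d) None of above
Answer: a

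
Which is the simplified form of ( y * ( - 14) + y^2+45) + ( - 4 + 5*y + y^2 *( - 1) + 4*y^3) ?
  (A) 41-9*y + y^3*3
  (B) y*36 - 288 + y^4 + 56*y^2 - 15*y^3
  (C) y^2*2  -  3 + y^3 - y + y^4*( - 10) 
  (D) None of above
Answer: D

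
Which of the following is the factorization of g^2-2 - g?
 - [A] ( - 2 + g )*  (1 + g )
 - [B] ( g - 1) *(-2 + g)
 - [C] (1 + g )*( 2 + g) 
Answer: A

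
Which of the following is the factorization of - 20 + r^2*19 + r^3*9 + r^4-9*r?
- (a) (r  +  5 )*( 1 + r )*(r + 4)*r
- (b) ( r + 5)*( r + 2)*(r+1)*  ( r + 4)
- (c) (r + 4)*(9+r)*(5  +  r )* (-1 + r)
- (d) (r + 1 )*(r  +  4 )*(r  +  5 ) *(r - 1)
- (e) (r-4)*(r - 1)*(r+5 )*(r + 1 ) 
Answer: d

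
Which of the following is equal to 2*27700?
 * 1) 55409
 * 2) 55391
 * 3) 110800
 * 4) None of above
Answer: 4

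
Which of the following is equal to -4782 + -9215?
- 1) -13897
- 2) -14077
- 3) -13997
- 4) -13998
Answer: 3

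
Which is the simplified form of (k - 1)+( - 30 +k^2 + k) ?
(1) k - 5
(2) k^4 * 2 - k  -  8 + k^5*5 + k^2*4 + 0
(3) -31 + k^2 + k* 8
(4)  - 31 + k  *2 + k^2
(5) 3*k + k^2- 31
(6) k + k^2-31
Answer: 4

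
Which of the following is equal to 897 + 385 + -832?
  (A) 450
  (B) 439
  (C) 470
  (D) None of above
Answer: A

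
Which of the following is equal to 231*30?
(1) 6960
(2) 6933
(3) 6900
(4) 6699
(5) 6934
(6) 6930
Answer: 6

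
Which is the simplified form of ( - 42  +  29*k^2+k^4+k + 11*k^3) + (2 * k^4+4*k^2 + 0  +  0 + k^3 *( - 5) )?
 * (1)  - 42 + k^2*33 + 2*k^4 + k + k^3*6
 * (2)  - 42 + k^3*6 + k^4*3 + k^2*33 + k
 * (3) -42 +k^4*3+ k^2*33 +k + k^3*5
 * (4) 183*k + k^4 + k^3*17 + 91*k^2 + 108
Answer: 2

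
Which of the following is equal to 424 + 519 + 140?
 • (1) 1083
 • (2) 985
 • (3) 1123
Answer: 1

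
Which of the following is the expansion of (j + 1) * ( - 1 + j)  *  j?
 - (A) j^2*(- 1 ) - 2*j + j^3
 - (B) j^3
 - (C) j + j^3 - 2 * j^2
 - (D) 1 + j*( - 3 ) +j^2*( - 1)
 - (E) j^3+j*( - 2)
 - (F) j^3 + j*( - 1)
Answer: F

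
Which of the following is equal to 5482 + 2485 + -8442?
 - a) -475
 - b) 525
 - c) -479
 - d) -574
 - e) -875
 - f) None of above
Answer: a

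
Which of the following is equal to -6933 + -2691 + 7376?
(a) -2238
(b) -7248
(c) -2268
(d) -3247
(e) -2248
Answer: e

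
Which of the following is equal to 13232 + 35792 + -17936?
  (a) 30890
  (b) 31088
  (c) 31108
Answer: b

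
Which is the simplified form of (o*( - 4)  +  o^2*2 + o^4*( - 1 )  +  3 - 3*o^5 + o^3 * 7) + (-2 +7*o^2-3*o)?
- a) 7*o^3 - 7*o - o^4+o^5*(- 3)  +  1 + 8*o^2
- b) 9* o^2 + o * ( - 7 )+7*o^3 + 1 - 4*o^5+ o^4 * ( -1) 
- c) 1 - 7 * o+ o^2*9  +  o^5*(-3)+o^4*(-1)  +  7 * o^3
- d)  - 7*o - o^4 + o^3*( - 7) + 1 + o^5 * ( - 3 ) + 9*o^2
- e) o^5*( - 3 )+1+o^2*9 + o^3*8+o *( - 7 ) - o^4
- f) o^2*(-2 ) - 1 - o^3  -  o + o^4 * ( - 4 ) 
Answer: c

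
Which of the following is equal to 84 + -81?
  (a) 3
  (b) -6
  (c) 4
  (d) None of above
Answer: a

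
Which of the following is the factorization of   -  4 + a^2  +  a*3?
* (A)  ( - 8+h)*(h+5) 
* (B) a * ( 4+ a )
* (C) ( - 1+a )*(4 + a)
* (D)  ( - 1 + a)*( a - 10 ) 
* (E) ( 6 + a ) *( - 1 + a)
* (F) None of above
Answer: C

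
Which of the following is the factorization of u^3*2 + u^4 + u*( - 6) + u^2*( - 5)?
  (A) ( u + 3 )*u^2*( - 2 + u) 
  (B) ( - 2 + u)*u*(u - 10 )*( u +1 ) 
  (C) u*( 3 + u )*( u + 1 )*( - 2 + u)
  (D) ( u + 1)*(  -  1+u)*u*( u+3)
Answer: C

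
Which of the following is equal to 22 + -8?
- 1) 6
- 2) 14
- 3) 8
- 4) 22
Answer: 2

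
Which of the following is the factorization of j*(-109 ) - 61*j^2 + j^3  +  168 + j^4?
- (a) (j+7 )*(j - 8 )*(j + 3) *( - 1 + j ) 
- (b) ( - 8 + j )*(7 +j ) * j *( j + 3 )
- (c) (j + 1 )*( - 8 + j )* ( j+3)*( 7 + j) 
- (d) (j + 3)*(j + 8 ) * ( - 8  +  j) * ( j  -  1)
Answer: a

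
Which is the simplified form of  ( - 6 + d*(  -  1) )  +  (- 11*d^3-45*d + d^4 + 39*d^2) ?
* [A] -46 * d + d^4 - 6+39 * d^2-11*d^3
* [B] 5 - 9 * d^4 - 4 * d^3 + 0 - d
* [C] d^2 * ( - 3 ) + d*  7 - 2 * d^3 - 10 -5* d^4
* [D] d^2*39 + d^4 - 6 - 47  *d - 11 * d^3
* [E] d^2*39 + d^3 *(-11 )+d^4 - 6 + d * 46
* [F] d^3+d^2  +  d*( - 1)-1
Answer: A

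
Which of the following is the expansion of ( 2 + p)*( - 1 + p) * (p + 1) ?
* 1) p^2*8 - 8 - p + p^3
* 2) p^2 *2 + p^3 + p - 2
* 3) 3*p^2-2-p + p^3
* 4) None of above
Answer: 4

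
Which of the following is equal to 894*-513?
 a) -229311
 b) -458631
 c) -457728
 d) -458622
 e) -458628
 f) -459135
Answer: d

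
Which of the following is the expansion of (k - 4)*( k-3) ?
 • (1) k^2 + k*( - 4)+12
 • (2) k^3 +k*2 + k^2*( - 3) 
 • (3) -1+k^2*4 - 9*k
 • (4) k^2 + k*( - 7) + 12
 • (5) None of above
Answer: 4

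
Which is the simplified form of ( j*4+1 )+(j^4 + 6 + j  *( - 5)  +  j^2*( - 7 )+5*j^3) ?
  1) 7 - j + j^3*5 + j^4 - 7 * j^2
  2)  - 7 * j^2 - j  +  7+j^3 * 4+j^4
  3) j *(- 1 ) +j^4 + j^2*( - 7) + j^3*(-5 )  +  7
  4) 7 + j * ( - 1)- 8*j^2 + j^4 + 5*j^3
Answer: 1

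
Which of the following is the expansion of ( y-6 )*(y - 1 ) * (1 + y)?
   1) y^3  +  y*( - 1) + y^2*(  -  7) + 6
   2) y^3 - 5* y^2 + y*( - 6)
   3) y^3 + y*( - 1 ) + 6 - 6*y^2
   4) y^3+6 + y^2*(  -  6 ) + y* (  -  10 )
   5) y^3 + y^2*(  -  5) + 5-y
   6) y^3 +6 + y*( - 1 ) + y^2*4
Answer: 3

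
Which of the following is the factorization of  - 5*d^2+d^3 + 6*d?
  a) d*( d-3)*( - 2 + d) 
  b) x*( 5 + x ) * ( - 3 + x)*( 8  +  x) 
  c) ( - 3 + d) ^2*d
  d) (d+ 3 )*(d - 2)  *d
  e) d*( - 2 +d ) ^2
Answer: a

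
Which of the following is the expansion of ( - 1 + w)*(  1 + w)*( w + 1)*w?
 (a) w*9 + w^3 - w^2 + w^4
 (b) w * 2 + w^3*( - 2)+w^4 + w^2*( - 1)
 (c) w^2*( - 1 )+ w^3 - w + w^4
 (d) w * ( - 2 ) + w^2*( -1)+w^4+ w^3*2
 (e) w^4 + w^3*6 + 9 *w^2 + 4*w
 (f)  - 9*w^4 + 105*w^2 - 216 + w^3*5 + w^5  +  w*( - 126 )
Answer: c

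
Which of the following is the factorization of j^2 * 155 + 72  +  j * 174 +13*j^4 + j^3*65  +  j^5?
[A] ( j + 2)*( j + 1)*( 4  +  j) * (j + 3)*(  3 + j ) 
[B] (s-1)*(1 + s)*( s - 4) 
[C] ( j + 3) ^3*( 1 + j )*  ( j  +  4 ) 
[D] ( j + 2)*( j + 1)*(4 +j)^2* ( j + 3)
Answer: A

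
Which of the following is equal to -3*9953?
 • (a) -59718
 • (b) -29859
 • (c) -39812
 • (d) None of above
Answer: b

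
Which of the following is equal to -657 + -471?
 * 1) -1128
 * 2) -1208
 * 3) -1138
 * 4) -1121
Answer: 1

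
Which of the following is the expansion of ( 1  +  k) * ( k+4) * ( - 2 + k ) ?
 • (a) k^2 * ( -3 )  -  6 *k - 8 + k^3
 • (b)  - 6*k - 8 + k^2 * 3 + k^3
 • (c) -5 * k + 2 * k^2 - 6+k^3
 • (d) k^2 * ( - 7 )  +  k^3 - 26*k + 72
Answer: b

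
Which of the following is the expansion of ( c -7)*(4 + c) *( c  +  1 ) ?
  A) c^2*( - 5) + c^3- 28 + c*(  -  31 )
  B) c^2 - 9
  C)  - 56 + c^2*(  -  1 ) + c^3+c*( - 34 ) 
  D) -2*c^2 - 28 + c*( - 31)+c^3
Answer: D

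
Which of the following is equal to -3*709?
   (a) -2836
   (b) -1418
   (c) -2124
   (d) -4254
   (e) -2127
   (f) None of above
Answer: e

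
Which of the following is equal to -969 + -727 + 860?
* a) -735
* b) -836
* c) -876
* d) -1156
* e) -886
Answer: b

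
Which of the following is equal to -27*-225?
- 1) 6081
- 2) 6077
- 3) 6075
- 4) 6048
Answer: 3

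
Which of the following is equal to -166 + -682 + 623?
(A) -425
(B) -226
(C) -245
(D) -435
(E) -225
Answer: E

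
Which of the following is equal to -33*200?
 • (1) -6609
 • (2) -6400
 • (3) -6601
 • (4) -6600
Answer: 4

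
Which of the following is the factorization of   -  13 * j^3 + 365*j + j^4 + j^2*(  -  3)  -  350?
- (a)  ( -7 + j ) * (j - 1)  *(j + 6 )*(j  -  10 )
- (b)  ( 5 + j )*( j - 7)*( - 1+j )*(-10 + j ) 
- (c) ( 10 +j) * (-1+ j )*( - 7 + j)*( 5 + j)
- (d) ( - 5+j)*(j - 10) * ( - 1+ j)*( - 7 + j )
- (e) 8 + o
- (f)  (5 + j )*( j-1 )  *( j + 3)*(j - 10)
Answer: b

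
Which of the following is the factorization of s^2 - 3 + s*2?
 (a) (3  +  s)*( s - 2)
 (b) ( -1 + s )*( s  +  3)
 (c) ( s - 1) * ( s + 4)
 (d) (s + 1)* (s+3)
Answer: b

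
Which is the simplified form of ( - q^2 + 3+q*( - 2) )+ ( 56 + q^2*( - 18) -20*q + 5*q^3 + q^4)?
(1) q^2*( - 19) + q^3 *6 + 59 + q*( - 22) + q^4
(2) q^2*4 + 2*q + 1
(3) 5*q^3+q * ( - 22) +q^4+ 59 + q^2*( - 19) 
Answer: 3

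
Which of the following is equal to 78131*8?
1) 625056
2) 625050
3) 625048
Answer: 3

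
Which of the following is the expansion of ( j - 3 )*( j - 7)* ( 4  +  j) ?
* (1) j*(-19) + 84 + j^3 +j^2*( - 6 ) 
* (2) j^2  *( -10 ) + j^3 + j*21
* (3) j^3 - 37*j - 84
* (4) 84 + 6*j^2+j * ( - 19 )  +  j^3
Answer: 1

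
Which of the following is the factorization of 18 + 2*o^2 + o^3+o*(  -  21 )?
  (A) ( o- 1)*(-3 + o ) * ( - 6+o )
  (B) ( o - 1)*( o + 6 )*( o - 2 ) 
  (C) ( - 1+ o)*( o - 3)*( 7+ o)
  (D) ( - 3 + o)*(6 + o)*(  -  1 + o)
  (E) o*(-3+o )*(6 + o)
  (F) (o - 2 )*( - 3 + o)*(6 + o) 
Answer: D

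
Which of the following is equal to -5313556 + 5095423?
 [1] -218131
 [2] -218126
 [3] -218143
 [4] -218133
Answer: 4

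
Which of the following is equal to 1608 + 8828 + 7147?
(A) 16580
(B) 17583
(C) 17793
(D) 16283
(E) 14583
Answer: B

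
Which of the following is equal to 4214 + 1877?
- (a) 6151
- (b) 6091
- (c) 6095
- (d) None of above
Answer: b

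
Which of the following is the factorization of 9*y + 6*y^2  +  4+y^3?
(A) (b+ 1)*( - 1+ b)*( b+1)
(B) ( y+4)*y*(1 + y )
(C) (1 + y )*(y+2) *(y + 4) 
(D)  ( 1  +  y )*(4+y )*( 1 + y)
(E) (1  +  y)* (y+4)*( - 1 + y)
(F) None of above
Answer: D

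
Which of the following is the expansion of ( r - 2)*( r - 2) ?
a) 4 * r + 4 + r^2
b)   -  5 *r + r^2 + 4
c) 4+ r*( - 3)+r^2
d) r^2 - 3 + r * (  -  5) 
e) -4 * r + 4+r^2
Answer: e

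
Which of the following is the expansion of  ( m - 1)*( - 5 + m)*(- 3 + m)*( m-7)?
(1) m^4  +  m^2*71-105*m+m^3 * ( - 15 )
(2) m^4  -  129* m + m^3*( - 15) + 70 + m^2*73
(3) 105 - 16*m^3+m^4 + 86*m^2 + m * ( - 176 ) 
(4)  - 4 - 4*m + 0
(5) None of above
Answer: 3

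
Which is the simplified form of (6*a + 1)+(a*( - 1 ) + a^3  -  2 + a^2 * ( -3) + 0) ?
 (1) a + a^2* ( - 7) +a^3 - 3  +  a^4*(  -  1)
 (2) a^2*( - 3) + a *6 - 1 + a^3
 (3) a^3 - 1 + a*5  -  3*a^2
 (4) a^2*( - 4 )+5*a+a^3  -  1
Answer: 3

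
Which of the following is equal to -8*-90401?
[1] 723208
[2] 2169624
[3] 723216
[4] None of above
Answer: 1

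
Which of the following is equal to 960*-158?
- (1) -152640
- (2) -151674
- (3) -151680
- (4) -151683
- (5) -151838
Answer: 3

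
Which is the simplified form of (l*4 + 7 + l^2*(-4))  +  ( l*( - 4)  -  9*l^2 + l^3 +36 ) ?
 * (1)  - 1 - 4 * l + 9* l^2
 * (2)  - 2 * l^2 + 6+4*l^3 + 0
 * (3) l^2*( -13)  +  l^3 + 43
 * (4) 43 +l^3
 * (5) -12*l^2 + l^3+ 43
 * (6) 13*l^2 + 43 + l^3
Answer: 3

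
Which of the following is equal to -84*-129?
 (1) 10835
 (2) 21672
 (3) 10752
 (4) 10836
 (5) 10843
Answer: 4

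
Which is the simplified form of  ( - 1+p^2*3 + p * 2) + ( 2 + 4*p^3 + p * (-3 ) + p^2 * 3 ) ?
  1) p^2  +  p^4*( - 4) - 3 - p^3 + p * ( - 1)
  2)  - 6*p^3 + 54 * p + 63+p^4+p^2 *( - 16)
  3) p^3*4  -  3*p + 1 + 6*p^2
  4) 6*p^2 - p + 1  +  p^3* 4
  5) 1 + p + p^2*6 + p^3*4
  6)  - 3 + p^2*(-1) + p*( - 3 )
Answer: 4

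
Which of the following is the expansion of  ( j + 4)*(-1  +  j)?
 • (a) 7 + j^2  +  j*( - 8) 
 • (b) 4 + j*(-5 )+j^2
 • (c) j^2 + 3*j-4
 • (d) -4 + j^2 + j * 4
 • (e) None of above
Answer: c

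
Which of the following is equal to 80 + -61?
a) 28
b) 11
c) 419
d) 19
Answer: d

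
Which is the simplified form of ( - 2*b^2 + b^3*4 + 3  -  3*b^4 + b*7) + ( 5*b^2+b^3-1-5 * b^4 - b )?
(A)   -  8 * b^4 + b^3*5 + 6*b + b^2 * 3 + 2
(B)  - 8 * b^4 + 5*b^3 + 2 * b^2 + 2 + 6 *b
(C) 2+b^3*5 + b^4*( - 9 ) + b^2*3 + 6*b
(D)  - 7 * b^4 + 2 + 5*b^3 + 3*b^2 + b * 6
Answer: A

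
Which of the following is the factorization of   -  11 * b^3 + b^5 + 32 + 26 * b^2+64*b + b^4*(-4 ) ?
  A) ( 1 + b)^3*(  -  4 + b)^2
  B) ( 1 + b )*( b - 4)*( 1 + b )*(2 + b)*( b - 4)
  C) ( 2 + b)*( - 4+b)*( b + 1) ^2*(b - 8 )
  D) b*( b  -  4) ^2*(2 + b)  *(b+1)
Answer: B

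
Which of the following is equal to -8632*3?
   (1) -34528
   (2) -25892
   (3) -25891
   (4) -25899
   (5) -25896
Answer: 5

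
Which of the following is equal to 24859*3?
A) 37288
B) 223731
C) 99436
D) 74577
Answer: D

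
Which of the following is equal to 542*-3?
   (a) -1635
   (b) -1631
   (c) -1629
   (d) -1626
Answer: d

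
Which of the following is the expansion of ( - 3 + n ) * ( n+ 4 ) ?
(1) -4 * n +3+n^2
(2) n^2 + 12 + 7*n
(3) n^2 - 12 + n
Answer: 3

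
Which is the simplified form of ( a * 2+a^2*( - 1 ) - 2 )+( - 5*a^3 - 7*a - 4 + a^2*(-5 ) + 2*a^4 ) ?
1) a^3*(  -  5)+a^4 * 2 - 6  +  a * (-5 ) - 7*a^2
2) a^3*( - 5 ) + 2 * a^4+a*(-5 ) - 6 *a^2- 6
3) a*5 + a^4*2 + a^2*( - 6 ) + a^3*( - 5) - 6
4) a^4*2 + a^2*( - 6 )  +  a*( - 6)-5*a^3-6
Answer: 2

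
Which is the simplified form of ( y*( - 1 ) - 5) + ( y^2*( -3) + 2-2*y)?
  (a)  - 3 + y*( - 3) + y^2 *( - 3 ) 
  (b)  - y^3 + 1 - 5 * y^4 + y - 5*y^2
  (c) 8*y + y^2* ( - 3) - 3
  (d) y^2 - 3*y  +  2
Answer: a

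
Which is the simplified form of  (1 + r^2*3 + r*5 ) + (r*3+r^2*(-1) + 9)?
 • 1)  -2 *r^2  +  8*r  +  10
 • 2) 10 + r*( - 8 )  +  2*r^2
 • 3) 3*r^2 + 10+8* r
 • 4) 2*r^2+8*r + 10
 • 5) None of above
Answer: 4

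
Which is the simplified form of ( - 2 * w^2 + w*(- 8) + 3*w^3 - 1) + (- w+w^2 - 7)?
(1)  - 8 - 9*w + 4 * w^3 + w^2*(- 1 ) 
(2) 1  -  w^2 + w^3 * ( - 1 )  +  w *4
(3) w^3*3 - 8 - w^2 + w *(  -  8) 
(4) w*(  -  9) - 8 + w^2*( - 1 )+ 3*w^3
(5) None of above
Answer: 4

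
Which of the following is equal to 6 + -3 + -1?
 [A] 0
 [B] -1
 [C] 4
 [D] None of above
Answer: D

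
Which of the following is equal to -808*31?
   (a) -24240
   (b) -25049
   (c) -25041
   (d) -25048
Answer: d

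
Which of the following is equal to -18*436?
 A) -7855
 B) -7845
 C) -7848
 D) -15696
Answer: C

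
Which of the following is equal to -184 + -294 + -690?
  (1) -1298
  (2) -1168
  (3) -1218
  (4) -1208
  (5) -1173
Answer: 2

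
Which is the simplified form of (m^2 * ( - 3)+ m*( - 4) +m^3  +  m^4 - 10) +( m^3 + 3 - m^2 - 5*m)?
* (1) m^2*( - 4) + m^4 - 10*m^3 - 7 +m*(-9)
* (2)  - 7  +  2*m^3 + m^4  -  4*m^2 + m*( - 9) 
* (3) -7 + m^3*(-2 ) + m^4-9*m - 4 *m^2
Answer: 2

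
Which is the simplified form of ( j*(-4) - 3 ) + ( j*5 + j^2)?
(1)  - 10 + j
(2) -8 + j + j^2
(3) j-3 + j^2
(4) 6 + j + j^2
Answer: 3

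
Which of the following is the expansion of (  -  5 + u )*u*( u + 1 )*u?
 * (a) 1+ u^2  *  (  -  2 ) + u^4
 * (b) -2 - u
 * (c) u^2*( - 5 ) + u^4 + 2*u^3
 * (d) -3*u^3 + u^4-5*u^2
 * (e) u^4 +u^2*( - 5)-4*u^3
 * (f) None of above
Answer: e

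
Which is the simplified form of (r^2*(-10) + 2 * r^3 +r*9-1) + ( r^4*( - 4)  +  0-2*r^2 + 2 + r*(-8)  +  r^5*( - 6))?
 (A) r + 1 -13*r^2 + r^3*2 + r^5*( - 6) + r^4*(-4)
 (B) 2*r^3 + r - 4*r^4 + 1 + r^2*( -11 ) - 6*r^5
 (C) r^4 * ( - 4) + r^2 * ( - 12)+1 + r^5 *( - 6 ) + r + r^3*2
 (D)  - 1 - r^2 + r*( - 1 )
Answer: C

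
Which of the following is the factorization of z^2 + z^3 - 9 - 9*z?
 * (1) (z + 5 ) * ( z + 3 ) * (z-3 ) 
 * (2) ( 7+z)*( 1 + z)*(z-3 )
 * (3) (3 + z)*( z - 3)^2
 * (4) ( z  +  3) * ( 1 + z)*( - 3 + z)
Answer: 4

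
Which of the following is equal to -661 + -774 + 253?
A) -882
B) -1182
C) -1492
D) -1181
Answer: B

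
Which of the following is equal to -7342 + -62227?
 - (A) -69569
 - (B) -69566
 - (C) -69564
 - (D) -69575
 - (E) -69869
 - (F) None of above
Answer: A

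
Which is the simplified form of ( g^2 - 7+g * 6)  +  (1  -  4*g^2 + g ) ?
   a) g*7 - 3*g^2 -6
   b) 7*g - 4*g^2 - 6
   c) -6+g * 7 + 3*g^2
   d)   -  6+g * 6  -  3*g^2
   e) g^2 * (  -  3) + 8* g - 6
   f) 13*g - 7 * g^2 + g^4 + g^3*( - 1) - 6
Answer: a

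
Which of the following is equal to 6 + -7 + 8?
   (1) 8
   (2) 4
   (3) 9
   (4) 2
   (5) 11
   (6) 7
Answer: 6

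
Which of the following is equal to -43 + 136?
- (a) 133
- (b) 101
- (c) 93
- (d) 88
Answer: c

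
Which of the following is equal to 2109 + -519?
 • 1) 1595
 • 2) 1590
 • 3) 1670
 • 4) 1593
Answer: 2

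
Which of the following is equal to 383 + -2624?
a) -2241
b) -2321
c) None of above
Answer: a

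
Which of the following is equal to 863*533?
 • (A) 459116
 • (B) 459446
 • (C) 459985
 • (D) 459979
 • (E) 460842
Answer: D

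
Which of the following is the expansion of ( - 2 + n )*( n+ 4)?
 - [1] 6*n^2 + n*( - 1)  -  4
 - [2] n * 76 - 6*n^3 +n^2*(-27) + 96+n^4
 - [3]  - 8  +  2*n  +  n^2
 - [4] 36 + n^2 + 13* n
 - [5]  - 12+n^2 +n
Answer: 3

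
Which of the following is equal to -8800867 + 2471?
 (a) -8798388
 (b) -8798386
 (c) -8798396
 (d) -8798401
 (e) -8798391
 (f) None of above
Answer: c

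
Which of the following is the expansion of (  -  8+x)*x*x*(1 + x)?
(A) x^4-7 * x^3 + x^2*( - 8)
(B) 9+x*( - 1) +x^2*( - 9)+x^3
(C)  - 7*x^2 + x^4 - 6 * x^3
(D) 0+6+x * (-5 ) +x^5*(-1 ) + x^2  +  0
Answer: A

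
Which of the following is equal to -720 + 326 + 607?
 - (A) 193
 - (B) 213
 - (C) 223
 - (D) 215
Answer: B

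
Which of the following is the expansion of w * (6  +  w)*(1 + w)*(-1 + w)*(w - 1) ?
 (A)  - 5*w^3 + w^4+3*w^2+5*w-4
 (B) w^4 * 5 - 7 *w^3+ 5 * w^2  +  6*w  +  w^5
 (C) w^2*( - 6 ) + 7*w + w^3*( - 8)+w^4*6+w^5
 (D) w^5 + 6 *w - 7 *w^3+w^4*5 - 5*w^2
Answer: D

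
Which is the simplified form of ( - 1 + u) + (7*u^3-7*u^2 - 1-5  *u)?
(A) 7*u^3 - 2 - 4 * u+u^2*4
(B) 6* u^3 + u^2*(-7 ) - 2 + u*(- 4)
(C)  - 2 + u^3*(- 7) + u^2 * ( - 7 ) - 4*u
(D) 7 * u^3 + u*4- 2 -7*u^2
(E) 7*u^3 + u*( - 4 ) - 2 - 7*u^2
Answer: E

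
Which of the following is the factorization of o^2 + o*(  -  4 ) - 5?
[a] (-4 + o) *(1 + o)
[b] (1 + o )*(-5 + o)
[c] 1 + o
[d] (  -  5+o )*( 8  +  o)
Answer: b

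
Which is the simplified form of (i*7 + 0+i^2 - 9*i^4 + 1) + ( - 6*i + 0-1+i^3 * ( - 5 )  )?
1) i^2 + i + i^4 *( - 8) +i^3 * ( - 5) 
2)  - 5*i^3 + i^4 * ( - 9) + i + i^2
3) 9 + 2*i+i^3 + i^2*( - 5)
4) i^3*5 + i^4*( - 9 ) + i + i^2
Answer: 2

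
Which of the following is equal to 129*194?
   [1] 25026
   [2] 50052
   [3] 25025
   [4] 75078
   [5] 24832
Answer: 1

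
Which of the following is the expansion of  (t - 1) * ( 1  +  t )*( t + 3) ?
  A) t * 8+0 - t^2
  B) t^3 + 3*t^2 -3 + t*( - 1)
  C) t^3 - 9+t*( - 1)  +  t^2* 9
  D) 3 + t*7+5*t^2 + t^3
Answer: B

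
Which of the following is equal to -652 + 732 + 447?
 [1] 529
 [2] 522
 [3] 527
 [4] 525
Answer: 3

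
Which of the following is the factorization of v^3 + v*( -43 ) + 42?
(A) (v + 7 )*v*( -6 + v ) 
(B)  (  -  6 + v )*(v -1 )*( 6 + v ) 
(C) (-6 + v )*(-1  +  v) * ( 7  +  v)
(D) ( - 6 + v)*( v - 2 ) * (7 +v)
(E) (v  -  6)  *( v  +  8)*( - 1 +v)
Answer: C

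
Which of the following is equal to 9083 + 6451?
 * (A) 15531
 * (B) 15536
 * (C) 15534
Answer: C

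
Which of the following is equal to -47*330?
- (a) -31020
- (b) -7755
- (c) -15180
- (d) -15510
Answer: d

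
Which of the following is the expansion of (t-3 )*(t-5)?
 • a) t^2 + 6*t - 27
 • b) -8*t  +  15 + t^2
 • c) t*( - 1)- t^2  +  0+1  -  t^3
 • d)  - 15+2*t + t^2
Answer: b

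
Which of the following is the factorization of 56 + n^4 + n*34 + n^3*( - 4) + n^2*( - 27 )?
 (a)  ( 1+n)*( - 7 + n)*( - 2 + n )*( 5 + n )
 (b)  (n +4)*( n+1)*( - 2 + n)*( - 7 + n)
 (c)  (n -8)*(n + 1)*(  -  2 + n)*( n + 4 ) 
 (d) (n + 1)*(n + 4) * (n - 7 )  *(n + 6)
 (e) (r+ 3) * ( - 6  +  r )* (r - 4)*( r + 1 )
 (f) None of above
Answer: b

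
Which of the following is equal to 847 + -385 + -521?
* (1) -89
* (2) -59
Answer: 2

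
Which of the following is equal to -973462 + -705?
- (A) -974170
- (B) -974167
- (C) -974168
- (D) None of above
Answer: B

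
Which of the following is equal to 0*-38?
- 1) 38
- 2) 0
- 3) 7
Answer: 2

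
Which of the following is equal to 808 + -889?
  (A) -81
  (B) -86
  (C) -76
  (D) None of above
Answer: A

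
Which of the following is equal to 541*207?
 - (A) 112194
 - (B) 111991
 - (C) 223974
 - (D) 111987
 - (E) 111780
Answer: D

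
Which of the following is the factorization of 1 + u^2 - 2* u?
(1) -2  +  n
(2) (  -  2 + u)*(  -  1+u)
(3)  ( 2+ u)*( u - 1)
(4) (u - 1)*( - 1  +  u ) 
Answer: 4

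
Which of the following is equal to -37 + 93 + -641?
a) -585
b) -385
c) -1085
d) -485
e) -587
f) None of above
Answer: a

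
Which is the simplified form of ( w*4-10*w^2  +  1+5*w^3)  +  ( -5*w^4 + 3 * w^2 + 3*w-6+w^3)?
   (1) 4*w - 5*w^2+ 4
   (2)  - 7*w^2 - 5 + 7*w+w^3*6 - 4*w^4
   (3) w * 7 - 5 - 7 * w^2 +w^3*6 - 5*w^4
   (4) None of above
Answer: 3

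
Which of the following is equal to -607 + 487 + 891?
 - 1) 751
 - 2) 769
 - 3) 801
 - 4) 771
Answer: 4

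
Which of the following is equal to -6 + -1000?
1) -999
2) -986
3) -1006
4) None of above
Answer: 3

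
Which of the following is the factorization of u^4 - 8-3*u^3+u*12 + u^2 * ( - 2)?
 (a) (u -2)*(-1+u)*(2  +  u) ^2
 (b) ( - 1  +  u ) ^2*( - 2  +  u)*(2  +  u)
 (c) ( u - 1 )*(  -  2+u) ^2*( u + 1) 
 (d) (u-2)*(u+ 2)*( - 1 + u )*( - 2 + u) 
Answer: d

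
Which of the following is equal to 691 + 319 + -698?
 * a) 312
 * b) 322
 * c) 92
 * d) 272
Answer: a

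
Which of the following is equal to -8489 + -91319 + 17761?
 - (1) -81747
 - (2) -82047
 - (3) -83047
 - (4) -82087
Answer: 2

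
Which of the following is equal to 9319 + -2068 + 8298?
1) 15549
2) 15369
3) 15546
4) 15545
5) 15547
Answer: 1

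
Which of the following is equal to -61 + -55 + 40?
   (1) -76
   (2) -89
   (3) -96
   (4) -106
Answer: 1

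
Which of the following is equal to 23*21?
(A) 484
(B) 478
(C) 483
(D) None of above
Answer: C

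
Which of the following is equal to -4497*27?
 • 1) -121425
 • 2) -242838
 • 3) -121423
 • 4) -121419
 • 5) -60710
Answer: 4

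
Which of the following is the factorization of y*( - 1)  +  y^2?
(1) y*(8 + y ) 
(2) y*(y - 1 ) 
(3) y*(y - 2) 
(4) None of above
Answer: 2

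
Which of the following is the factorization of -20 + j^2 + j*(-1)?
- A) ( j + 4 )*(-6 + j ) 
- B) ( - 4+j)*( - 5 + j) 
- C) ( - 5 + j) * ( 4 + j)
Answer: C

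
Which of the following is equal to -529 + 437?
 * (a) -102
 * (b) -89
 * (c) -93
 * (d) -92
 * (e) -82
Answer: d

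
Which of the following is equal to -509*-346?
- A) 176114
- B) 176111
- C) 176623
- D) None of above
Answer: A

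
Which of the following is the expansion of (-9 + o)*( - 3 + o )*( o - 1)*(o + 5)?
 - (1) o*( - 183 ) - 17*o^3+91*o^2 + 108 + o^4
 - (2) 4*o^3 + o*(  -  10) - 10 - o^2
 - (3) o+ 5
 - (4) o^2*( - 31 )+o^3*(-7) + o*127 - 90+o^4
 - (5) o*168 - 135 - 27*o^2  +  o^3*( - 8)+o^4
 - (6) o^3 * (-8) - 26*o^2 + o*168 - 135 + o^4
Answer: 6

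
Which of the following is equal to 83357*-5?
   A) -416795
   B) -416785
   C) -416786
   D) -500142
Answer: B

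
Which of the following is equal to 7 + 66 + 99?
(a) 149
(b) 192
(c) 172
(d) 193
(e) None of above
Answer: c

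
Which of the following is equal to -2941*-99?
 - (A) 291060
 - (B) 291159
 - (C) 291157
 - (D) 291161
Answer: B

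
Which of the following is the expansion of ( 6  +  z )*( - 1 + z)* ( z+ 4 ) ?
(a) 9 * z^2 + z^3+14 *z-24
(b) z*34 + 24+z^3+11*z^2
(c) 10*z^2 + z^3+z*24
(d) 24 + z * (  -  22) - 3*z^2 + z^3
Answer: a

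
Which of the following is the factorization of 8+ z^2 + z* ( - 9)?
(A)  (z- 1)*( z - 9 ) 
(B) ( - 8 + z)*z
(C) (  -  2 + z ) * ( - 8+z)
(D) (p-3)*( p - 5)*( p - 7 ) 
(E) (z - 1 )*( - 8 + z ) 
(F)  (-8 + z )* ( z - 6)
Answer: E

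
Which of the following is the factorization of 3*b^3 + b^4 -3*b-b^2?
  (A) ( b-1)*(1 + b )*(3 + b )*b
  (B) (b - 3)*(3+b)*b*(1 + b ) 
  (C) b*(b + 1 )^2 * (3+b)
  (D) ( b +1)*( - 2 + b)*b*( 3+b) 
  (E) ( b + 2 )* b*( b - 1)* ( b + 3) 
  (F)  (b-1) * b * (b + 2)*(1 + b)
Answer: A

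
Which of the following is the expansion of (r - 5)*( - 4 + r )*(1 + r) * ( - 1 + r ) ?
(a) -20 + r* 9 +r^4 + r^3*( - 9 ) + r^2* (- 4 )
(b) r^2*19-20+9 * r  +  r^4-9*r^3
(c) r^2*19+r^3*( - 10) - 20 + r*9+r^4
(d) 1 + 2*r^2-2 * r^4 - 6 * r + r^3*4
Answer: b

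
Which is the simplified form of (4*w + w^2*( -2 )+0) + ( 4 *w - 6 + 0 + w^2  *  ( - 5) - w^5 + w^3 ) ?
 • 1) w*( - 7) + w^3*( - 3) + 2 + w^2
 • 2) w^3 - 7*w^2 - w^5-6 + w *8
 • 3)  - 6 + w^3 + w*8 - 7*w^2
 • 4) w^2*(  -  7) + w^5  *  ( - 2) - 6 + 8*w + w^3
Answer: 2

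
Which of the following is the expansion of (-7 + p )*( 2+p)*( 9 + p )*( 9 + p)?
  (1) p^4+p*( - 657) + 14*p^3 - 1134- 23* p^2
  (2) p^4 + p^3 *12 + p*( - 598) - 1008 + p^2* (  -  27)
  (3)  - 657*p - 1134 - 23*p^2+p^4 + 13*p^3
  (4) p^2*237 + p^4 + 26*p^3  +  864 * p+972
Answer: 3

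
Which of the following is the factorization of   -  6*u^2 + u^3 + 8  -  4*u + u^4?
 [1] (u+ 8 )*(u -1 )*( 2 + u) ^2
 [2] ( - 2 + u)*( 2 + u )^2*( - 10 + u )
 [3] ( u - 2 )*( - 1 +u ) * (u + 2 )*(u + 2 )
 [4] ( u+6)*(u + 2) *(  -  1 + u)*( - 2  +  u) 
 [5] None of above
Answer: 3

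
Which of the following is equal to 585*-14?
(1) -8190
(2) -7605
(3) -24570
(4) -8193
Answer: 1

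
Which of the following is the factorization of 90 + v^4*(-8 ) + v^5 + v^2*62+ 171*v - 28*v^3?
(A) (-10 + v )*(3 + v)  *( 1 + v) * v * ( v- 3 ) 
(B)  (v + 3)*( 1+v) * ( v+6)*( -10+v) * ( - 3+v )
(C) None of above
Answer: C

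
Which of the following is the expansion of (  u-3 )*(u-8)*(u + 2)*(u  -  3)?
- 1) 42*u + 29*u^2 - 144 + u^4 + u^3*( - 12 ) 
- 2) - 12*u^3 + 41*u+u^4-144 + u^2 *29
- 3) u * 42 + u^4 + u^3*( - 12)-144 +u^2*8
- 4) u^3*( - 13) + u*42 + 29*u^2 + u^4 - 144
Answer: 1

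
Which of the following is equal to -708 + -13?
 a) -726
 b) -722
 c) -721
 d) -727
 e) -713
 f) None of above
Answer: c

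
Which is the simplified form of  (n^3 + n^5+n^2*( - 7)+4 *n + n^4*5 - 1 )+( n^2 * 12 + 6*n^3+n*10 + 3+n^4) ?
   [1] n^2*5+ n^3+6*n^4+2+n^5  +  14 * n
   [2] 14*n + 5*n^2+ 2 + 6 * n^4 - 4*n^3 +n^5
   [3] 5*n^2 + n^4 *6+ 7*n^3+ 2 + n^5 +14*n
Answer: 3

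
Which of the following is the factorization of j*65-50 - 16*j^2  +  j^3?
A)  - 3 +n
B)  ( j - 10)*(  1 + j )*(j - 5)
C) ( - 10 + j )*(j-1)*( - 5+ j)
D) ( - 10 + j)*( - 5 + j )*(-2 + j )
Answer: C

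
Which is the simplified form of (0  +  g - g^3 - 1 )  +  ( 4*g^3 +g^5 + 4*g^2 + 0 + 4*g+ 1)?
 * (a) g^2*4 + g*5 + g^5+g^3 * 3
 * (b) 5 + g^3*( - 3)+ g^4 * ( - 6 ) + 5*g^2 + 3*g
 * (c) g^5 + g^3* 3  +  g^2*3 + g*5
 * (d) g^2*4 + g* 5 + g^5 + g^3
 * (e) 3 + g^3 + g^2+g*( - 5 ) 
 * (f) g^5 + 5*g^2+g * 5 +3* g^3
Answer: a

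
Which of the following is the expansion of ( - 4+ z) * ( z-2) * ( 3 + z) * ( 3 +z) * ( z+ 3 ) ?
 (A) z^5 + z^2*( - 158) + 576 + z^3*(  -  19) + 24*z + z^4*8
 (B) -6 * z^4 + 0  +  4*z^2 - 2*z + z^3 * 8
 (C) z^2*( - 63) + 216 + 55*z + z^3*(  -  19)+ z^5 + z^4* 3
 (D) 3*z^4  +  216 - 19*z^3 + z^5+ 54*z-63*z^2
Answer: D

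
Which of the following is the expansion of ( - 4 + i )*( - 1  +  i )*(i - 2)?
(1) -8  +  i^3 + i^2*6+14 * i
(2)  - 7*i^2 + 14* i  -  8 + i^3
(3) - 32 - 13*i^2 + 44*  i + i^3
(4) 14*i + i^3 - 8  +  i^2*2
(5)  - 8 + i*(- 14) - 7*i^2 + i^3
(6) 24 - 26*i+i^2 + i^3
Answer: 2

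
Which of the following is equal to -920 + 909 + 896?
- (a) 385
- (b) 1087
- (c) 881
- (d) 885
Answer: d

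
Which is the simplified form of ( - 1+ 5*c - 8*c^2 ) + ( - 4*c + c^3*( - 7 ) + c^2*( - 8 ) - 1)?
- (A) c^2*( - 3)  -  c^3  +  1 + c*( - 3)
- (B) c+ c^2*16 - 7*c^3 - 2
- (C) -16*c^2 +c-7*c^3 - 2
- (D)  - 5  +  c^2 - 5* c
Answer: C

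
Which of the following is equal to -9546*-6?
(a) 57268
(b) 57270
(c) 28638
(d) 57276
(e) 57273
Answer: d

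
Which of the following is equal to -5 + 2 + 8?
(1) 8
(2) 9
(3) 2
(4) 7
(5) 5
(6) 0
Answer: 5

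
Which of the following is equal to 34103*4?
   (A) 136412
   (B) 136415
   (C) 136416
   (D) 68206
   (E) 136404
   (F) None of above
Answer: A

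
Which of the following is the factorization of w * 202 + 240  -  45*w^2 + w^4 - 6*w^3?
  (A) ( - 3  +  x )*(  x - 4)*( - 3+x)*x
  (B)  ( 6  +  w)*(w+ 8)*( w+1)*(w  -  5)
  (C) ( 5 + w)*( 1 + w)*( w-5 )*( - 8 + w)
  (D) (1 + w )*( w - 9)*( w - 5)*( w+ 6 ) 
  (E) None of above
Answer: E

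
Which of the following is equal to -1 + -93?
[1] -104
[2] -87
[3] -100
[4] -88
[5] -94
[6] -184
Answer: 5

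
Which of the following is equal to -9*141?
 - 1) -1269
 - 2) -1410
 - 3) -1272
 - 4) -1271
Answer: 1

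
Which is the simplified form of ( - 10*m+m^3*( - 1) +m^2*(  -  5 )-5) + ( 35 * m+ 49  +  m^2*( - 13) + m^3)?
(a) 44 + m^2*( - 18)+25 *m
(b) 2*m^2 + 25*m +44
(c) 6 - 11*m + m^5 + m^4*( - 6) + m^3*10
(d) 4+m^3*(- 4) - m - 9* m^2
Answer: a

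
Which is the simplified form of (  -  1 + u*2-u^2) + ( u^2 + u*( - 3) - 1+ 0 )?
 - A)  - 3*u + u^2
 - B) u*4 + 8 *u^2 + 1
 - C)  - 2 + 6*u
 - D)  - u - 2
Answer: D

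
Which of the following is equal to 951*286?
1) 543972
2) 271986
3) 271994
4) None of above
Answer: 2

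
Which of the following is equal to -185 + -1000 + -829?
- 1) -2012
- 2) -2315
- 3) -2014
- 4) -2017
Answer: 3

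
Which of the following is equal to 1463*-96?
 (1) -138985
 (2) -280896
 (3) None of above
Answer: 3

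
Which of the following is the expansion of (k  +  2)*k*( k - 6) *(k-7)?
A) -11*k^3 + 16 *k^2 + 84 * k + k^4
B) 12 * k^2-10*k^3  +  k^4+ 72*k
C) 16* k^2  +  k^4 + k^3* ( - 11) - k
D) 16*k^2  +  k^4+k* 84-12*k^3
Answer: A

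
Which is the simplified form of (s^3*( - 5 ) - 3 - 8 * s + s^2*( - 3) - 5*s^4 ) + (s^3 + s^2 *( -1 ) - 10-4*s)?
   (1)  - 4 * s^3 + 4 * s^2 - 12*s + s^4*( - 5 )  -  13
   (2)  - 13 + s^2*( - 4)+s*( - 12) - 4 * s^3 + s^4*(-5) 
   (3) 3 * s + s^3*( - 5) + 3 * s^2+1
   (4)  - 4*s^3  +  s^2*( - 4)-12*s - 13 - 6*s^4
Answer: 2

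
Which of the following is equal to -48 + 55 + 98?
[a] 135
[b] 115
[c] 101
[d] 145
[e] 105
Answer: e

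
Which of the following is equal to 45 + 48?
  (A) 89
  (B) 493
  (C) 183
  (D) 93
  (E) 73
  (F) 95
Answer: D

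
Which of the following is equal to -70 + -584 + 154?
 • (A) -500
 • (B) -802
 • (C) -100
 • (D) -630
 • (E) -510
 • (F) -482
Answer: A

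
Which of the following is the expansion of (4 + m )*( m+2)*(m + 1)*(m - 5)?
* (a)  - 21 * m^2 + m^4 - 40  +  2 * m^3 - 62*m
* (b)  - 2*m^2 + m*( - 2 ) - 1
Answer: a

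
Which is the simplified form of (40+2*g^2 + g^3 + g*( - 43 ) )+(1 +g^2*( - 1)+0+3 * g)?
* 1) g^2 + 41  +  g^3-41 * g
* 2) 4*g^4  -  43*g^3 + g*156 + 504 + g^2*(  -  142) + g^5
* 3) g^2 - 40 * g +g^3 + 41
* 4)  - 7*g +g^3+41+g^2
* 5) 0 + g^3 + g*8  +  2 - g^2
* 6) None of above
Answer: 3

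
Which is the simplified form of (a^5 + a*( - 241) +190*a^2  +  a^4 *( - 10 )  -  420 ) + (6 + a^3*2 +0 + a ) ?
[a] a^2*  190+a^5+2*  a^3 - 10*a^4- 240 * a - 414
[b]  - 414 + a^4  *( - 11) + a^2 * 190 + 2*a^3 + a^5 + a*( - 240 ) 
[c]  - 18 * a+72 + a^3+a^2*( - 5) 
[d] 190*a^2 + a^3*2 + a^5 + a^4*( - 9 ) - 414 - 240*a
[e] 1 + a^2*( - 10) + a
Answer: a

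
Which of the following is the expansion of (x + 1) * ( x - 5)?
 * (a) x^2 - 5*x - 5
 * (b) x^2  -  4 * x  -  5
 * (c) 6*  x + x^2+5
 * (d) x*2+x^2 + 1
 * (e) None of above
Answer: b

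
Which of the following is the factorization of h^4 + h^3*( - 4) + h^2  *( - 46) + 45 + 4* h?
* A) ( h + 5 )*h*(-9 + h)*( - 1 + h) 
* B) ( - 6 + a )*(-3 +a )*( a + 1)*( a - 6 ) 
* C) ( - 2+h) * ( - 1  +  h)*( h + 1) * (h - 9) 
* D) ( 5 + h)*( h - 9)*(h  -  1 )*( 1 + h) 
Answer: D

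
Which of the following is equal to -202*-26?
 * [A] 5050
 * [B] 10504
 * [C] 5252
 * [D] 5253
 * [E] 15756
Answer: C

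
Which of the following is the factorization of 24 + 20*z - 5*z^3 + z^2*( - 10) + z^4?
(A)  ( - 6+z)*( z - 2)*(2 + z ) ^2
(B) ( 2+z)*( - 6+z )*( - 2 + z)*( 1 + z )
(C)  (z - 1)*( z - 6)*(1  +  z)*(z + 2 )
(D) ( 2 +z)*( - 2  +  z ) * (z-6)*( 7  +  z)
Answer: B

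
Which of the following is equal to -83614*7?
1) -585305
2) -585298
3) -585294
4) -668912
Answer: 2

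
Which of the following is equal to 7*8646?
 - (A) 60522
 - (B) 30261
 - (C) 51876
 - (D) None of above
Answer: A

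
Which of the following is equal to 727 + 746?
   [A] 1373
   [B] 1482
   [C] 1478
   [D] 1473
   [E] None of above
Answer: D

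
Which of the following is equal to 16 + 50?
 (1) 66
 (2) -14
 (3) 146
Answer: 1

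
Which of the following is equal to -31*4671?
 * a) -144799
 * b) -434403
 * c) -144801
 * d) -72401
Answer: c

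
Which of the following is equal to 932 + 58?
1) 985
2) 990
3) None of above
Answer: 2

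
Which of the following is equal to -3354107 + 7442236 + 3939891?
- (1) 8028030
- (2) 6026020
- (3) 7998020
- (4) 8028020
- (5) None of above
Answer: 4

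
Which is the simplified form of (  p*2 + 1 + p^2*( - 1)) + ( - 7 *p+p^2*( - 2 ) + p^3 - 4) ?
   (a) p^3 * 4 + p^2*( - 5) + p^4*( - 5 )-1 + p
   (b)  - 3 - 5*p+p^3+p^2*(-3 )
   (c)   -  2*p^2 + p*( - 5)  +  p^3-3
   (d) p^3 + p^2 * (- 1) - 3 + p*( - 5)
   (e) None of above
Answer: b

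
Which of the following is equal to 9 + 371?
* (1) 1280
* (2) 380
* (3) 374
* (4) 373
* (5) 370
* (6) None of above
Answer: 2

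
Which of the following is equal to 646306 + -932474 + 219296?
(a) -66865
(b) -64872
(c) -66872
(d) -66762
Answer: c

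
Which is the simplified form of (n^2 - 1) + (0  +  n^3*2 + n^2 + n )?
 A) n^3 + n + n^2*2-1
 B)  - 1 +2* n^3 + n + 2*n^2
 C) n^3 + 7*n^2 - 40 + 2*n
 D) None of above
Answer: B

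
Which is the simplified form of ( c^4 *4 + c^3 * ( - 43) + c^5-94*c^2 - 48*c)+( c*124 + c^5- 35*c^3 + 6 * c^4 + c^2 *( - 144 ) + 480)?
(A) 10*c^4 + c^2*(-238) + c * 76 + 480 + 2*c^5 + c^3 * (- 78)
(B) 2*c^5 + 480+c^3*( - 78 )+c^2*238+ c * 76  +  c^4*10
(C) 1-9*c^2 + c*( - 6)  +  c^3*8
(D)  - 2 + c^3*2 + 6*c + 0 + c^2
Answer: A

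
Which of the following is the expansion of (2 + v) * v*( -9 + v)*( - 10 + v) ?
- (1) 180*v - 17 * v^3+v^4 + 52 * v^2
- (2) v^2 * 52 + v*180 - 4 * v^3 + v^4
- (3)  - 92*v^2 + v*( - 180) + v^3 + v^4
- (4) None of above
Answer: 1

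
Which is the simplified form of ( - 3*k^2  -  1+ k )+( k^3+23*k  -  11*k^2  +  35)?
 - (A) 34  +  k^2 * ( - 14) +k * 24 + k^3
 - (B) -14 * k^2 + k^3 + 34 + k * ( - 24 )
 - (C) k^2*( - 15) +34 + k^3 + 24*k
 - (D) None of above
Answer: A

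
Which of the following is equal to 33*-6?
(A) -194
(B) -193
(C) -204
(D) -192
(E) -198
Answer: E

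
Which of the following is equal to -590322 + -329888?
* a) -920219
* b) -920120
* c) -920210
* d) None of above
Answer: c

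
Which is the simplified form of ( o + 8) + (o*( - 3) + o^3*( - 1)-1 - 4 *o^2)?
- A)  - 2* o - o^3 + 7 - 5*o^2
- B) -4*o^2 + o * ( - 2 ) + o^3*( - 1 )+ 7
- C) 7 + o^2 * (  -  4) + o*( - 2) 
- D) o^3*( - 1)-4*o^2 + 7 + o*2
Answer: B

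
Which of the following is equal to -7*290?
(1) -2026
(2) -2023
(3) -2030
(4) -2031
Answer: 3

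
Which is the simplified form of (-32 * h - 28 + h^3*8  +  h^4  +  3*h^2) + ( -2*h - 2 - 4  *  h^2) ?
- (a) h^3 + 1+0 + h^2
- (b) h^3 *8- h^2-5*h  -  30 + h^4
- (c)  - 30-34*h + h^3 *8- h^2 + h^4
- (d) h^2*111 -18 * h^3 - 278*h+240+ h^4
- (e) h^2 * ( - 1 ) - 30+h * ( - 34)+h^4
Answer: c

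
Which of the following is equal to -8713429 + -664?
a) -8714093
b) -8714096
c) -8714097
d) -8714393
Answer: a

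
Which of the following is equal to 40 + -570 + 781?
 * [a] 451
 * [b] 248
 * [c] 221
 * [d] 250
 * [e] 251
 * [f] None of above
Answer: e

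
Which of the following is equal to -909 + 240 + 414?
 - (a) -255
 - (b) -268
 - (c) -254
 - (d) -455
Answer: a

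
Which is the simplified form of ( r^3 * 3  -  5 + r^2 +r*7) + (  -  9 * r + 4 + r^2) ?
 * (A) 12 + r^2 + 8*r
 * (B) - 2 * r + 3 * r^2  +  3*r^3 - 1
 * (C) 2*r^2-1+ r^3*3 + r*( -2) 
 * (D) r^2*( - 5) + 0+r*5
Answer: C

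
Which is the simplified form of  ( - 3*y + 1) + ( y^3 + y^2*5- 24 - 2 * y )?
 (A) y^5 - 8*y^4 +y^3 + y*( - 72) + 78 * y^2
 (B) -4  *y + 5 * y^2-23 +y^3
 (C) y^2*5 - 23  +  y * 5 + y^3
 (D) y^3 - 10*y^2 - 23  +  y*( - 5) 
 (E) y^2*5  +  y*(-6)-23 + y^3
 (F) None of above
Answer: F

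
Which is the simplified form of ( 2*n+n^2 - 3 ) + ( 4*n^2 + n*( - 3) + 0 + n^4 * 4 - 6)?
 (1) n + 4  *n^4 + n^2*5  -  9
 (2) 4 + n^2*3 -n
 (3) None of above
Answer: 3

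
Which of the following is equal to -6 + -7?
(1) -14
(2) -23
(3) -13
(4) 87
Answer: 3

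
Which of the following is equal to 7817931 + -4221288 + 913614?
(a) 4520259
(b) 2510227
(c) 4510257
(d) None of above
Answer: c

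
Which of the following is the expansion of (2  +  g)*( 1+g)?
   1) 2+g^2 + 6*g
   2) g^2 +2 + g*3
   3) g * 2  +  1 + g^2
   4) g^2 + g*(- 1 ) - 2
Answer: 2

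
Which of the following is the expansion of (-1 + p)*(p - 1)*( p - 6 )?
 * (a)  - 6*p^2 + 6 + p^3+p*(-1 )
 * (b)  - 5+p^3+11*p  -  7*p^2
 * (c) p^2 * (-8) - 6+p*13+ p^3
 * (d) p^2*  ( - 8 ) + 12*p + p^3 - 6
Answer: c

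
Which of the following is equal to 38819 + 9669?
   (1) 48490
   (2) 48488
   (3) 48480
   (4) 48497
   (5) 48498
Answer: 2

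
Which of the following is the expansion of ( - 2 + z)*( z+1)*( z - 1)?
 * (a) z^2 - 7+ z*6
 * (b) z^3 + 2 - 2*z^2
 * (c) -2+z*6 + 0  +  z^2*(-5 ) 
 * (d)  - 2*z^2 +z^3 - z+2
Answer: d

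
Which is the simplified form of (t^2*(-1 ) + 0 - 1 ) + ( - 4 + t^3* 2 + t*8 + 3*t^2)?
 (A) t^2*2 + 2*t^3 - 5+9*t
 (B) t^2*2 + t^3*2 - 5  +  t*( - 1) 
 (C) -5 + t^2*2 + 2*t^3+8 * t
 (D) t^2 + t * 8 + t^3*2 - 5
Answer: C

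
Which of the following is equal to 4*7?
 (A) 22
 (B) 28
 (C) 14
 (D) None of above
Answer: B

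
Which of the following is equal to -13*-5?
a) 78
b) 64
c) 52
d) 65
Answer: d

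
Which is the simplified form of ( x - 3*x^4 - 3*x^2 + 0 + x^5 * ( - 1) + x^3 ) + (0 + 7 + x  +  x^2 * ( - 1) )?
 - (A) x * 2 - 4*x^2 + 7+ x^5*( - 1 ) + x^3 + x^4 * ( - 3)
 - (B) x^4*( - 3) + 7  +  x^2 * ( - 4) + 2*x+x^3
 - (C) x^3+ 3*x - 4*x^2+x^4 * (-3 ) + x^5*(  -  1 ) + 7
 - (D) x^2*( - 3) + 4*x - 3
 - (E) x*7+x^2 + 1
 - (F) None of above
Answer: A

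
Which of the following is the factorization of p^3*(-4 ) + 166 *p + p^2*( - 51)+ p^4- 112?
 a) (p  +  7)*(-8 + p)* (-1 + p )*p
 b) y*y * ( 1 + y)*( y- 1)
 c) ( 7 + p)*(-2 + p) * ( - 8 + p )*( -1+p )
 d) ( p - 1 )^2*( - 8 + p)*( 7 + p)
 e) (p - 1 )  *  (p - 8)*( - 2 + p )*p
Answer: c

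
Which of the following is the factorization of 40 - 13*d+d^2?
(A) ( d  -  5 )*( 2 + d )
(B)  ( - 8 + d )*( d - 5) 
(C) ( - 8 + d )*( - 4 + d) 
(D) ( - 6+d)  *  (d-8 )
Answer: B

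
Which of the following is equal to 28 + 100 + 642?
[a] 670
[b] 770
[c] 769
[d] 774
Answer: b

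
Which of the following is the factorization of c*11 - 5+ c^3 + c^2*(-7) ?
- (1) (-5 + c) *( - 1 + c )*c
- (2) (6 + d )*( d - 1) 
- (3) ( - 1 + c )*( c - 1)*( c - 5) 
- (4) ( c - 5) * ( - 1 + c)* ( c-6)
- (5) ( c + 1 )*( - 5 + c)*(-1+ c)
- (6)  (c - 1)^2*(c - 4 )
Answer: 3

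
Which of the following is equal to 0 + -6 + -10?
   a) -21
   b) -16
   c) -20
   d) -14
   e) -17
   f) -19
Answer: b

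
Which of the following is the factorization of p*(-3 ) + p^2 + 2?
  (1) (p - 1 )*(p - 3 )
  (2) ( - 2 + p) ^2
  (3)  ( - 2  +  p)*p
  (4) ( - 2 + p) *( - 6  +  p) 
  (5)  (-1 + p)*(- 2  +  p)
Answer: 5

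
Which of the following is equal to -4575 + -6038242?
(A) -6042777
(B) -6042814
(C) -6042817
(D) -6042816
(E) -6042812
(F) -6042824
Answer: C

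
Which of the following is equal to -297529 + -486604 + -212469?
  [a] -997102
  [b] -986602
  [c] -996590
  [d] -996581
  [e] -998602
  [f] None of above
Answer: f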